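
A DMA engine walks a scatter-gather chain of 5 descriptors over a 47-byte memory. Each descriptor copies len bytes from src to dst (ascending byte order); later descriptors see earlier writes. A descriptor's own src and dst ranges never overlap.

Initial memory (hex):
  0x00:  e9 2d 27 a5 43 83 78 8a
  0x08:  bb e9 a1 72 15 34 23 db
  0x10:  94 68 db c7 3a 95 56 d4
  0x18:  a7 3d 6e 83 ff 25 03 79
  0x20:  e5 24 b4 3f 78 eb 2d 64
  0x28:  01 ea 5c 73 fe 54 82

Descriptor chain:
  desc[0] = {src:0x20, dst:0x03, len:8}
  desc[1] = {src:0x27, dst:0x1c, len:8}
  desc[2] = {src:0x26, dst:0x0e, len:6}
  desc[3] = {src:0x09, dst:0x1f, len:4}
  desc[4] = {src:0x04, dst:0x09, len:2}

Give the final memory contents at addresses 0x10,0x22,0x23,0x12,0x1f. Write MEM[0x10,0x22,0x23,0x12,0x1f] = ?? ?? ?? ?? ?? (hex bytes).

MEM[0x10,0x22,0x23,0x12,0x1f] = 01 15 82 5c 2d

#0 dst[0x03+8] := {0xe5,0x24,0xb4,0x3f,0x78,0xeb,0x2d,0x64}
#1 dst[0x1c+8] := {0x64,0x01,0xea,0x5c,0x73,0xfe,0x54,0x82}
#2 dst[0x0e+6] := {0x2d,0x64,0x01,0xea,0x5c,0x73}
#3 dst[0x1f+4] := {0x2d,0x64,0x72,0x15}
#4 dst[0x09+2] := {0x24,0xb4}
query mem[0x10]=0x01, mem[0x22]=0x15, mem[0x23]=0x82, mem[0x12]=0x5c, mem[0x1f]=0x2d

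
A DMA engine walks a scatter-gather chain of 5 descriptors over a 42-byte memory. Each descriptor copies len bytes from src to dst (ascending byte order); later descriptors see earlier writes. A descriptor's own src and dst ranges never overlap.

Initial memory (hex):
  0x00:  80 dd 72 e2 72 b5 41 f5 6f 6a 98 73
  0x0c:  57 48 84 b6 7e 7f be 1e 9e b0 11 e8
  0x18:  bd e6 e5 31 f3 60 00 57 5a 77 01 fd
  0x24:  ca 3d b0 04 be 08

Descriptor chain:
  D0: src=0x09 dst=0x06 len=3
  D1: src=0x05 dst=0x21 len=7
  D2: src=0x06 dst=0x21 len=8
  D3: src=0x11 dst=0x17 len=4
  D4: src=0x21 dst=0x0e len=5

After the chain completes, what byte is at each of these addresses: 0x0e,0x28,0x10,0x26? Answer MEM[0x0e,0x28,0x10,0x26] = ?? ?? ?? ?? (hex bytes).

#0 dst[0x06+3] := {0x6a,0x98,0x73}
#1 dst[0x21+7] := {0xb5,0x6a,0x98,0x73,0x6a,0x98,0x73}
#2 dst[0x21+8] := {0x6a,0x98,0x73,0x6a,0x98,0x73,0x57,0x48}
#3 dst[0x17+4] := {0x7f,0xbe,0x1e,0x9e}
#4 dst[0x0e+5] := {0x6a,0x98,0x73,0x6a,0x98}
query mem[0x0e]=0x6a, mem[0x28]=0x48, mem[0x10]=0x73, mem[0x26]=0x73

MEM[0x0e,0x28,0x10,0x26] = 6a 48 73 73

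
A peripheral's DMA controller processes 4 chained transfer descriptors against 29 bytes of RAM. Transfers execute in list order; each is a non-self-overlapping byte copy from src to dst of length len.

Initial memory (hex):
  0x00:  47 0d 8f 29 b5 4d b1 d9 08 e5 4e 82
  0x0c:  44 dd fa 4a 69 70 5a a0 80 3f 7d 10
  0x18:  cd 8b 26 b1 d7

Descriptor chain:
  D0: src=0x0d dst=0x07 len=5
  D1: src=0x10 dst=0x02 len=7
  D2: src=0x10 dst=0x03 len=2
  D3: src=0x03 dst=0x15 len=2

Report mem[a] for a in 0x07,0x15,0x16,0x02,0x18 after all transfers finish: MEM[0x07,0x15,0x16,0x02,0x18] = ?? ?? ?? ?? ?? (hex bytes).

MEM[0x07,0x15,0x16,0x02,0x18] = 3f 69 70 69 cd

D0: mem[0x07..0x0b] <- [dd fa 4a 69 70]
D1: mem[0x02..0x08] <- [69 70 5a a0 80 3f 7d]
D2: mem[0x03..0x04] <- [69 70]
D3: mem[0x15..0x16] <- [69 70]
query mem[0x07]=0x3f, mem[0x15]=0x69, mem[0x16]=0x70, mem[0x02]=0x69, mem[0x18]=0xcd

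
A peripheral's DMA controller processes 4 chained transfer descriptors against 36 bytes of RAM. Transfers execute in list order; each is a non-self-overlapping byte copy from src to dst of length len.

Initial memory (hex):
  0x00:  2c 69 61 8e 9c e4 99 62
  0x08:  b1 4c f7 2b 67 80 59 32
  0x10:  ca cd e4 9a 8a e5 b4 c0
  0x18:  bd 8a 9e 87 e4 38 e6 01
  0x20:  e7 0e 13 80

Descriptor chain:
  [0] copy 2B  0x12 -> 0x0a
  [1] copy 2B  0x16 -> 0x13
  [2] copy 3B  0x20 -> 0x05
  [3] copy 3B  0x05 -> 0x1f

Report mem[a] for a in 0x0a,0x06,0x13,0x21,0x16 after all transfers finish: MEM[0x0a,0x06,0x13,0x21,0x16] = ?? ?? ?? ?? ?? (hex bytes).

D0: mem[0x0a..0x0b] <- [e4 9a]
D1: mem[0x13..0x14] <- [b4 c0]
D2: mem[0x05..0x07] <- [e7 0e 13]
D3: mem[0x1f..0x21] <- [e7 0e 13]
query mem[0x0a]=0xe4, mem[0x06]=0x0e, mem[0x13]=0xb4, mem[0x21]=0x13, mem[0x16]=0xb4

MEM[0x0a,0x06,0x13,0x21,0x16] = e4 0e b4 13 b4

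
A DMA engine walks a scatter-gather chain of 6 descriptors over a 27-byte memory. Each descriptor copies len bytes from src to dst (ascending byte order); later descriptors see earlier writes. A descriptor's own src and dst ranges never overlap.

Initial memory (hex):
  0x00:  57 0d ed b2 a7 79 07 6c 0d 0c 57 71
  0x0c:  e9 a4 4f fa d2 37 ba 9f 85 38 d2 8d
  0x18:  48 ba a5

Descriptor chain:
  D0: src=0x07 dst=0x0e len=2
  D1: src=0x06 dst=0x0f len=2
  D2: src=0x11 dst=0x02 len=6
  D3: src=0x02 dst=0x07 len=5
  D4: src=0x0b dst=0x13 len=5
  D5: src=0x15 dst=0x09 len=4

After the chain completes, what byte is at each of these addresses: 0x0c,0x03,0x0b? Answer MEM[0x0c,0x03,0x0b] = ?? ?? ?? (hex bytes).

MEM[0x0c,0x03,0x0b] = 48 ba 07

[0] 0x07->0x0e len=2 : 6c 0d
[1] 0x06->0x0f len=2 : 07 6c
[2] 0x11->0x02 len=6 : 37 ba 9f 85 38 d2
[3] 0x02->0x07 len=5 : 37 ba 9f 85 38
[4] 0x0b->0x13 len=5 : 38 e9 a4 6c 07
[5] 0x15->0x09 len=4 : a4 6c 07 48
query mem[0x0c]=0x48, mem[0x03]=0xba, mem[0x0b]=0x07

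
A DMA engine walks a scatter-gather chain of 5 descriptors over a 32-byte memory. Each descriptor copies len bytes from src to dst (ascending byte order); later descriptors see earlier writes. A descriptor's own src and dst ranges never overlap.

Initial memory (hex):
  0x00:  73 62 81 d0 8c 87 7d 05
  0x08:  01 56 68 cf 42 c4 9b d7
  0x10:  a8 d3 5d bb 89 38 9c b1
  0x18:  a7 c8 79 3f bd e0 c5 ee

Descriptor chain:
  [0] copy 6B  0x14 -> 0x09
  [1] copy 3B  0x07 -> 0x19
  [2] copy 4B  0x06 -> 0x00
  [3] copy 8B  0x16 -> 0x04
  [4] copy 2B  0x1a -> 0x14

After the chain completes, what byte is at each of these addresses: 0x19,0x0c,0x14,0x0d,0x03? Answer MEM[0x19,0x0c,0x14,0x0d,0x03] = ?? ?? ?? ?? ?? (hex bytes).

MEM[0x19,0x0c,0x14,0x0d,0x03] = 05 b1 01 a7 89

#0 dst[0x09+6] := {0x89,0x38,0x9c,0xb1,0xa7,0xc8}
#1 dst[0x19+3] := {0x05,0x01,0x89}
#2 dst[0x00+4] := {0x7d,0x05,0x01,0x89}
#3 dst[0x04+8] := {0x9c,0xb1,0xa7,0x05,0x01,0x89,0xbd,0xe0}
#4 dst[0x14+2] := {0x01,0x89}
query mem[0x19]=0x05, mem[0x0c]=0xb1, mem[0x14]=0x01, mem[0x0d]=0xa7, mem[0x03]=0x89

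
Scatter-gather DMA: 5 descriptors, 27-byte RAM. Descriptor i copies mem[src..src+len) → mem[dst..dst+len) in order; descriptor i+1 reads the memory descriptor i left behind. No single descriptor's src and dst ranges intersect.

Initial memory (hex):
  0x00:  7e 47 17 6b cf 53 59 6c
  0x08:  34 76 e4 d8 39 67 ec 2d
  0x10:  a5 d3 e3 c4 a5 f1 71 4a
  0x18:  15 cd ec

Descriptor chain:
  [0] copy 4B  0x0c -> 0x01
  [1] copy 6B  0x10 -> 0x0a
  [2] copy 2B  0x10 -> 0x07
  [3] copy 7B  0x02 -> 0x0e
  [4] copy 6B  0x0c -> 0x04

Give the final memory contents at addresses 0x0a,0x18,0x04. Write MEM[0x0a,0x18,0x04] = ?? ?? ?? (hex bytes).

  after D0: wrote 4B at 0x01 = 3967ec2d
  after D1: wrote 6B at 0x0a = a5d3e3c4a5f1
  after D2: wrote 2B at 0x07 = a5d3
  after D3: wrote 7B at 0x0e = 67ec2d5359a5d3
  after D4: wrote 6B at 0x04 = e3c467ec2d53
query mem[0x0a]=0xa5, mem[0x18]=0x15, mem[0x04]=0xe3

MEM[0x0a,0x18,0x04] = a5 15 e3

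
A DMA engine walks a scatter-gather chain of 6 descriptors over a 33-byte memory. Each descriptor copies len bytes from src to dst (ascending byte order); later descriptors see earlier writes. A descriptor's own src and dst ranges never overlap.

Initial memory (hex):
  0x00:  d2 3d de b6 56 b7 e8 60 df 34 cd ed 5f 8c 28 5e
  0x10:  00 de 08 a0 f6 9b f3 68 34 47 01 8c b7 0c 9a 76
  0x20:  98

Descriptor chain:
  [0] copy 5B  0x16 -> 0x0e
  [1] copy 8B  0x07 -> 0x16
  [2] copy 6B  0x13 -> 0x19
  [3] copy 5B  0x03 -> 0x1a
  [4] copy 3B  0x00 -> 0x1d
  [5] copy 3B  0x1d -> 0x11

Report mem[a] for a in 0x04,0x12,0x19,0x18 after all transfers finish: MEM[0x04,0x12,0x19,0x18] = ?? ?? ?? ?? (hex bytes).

#0 dst[0x0e+5] := {0xf3,0x68,0x34,0x47,0x01}
#1 dst[0x16+8] := {0x60,0xdf,0x34,0xcd,0xed,0x5f,0x8c,0xf3}
#2 dst[0x19+6] := {0xa0,0xf6,0x9b,0x60,0xdf,0x34}
#3 dst[0x1a+5] := {0xb6,0x56,0xb7,0xe8,0x60}
#4 dst[0x1d+3] := {0xd2,0x3d,0xde}
#5 dst[0x11+3] := {0xd2,0x3d,0xde}
query mem[0x04]=0x56, mem[0x12]=0x3d, mem[0x19]=0xa0, mem[0x18]=0x34

MEM[0x04,0x12,0x19,0x18] = 56 3d a0 34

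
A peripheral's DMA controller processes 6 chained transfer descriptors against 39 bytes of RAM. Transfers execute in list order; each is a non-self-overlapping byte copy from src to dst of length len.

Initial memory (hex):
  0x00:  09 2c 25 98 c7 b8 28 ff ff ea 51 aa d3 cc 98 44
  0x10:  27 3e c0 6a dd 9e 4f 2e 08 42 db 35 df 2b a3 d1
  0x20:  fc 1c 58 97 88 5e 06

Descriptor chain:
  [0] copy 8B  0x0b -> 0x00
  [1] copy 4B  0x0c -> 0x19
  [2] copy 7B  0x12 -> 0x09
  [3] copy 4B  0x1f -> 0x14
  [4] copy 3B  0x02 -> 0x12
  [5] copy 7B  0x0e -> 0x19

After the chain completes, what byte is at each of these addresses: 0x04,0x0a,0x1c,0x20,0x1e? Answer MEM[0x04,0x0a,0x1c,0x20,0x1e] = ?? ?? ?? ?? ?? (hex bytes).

MEM[0x04,0x0a,0x1c,0x20,0x1e] = 44 6a 3e fc 98

[0] 0x0b->0x00 len=8 : aa d3 cc 98 44 27 3e c0
[1] 0x0c->0x19 len=4 : d3 cc 98 44
[2] 0x12->0x09 len=7 : c0 6a dd 9e 4f 2e 08
[3] 0x1f->0x14 len=4 : d1 fc 1c 58
[4] 0x02->0x12 len=3 : cc 98 44
[5] 0x0e->0x19 len=7 : 2e 08 27 3e cc 98 44
query mem[0x04]=0x44, mem[0x0a]=0x6a, mem[0x1c]=0x3e, mem[0x20]=0xfc, mem[0x1e]=0x98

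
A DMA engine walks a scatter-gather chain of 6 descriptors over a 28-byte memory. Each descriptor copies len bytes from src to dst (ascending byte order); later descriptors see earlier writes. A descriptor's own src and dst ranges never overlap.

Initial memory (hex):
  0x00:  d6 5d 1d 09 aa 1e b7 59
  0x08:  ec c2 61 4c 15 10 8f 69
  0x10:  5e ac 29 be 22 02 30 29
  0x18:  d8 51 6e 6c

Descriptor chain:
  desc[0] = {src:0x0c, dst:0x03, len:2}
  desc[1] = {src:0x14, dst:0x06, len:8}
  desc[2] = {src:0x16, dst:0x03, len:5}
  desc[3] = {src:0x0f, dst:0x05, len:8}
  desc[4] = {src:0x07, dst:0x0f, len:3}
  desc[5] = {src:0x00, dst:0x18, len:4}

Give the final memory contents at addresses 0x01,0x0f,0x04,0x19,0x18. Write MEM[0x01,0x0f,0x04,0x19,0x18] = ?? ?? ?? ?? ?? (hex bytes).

MEM[0x01,0x0f,0x04,0x19,0x18] = 5d ac 29 5d d6

D0: mem[0x03..0x04] <- [15 10]
D1: mem[0x06..0x0d] <- [22 02 30 29 d8 51 6e 6c]
D2: mem[0x03..0x07] <- [30 29 d8 51 6e]
D3: mem[0x05..0x0c] <- [69 5e ac 29 be 22 02 30]
D4: mem[0x0f..0x11] <- [ac 29 be]
D5: mem[0x18..0x1b] <- [d6 5d 1d 30]
query mem[0x01]=0x5d, mem[0x0f]=0xac, mem[0x04]=0x29, mem[0x19]=0x5d, mem[0x18]=0xd6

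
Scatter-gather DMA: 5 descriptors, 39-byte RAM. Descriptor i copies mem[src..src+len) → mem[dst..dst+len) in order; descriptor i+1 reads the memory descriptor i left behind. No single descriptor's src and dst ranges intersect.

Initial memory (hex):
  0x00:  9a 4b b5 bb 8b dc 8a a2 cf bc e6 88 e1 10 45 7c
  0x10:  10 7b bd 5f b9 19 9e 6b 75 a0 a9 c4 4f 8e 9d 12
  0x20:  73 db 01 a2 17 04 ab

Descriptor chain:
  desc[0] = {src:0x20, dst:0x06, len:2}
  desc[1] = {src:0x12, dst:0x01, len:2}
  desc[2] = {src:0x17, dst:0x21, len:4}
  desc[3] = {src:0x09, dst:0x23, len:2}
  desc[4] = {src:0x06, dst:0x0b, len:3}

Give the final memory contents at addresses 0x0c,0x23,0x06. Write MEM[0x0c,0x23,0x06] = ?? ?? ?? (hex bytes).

[0] 0x20->0x06 len=2 : 73 db
[1] 0x12->0x01 len=2 : bd 5f
[2] 0x17->0x21 len=4 : 6b 75 a0 a9
[3] 0x09->0x23 len=2 : bc e6
[4] 0x06->0x0b len=3 : 73 db cf
query mem[0x0c]=0xdb, mem[0x23]=0xbc, mem[0x06]=0x73

MEM[0x0c,0x23,0x06] = db bc 73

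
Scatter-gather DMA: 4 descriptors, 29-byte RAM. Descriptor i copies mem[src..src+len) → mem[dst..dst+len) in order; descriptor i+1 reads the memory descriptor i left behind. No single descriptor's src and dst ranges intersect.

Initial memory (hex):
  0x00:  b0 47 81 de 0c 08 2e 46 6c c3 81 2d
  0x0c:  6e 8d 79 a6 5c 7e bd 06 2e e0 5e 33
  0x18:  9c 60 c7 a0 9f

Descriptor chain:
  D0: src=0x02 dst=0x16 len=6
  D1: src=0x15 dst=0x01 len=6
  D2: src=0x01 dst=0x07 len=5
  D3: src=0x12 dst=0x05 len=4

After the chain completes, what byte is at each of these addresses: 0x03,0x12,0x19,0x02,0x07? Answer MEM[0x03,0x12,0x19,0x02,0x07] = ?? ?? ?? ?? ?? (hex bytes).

[0] 0x02->0x16 len=6 : 81 de 0c 08 2e 46
[1] 0x15->0x01 len=6 : e0 81 de 0c 08 2e
[2] 0x01->0x07 len=5 : e0 81 de 0c 08
[3] 0x12->0x05 len=4 : bd 06 2e e0
query mem[0x03]=0xde, mem[0x12]=0xbd, mem[0x19]=0x08, mem[0x02]=0x81, mem[0x07]=0x2e

MEM[0x03,0x12,0x19,0x02,0x07] = de bd 08 81 2e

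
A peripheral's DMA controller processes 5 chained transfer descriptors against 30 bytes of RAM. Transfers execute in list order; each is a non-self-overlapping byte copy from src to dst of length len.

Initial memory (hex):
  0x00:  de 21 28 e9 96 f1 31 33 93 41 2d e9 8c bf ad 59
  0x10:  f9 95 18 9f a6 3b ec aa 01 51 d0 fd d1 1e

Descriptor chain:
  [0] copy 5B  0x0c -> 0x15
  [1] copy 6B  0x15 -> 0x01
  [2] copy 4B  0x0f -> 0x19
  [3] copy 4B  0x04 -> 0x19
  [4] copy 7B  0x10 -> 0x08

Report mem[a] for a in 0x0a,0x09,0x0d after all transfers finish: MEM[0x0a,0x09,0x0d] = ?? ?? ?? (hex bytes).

MEM[0x0a,0x09,0x0d] = 18 95 8c

D0: mem[0x15..0x19] <- [8c bf ad 59 f9]
D1: mem[0x01..0x06] <- [8c bf ad 59 f9 d0]
D2: mem[0x19..0x1c] <- [59 f9 95 18]
D3: mem[0x19..0x1c] <- [59 f9 d0 33]
D4: mem[0x08..0x0e] <- [f9 95 18 9f a6 8c bf]
query mem[0x0a]=0x18, mem[0x09]=0x95, mem[0x0d]=0x8c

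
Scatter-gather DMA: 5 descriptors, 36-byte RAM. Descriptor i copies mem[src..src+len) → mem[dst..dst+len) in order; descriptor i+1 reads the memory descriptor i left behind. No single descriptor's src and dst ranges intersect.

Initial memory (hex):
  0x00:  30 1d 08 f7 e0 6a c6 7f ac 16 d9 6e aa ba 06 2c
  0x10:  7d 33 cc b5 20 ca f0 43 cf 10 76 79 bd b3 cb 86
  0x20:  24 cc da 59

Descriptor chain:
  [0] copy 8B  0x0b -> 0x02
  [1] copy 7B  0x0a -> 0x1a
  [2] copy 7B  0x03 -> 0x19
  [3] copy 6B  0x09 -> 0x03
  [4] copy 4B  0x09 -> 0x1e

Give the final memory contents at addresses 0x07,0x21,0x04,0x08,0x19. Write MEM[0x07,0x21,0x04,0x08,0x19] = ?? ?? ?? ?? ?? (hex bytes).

MEM[0x07,0x21,0x04,0x08,0x19] = ba aa d9 06 aa

  after D0: wrote 8B at 0x02 = 6eaaba062c7d33cc
  after D1: wrote 7B at 0x1a = d96eaaba062c7d
  after D2: wrote 7B at 0x19 = aaba062c7d33cc
  after D3: wrote 6B at 0x03 = ccd96eaaba06
  after D4: wrote 4B at 0x1e = ccd96eaa
query mem[0x07]=0xba, mem[0x21]=0xaa, mem[0x04]=0xd9, mem[0x08]=0x06, mem[0x19]=0xaa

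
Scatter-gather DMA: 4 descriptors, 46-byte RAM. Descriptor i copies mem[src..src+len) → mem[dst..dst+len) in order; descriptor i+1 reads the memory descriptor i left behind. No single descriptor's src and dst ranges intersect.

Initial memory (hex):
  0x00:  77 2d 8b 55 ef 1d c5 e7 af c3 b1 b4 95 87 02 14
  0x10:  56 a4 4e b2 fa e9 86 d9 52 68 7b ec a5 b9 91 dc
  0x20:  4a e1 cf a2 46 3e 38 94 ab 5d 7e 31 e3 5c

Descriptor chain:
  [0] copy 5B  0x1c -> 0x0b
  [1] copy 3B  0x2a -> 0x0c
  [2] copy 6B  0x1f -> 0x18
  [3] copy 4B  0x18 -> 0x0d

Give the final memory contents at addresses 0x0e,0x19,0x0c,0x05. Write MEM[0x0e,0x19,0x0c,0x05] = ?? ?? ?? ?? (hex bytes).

D0: mem[0x0b..0x0f] <- [a5 b9 91 dc 4a]
D1: mem[0x0c..0x0e] <- [7e 31 e3]
D2: mem[0x18..0x1d] <- [dc 4a e1 cf a2 46]
D3: mem[0x0d..0x10] <- [dc 4a e1 cf]
query mem[0x0e]=0x4a, mem[0x19]=0x4a, mem[0x0c]=0x7e, mem[0x05]=0x1d

MEM[0x0e,0x19,0x0c,0x05] = 4a 4a 7e 1d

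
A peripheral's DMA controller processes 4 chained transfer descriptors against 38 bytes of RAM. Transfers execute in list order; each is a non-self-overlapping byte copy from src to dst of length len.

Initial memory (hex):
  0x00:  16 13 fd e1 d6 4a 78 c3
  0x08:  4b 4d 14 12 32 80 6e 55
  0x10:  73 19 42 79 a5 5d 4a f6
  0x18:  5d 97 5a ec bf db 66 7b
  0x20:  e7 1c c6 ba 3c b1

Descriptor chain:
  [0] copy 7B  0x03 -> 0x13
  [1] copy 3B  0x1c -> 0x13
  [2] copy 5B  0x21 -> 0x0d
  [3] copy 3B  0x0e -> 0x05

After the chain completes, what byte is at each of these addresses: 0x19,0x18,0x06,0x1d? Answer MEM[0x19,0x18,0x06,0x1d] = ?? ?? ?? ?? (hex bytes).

D0: mem[0x13..0x19] <- [e1 d6 4a 78 c3 4b 4d]
D1: mem[0x13..0x15] <- [bf db 66]
D2: mem[0x0d..0x11] <- [1c c6 ba 3c b1]
D3: mem[0x05..0x07] <- [c6 ba 3c]
query mem[0x19]=0x4d, mem[0x18]=0x4b, mem[0x06]=0xba, mem[0x1d]=0xdb

MEM[0x19,0x18,0x06,0x1d] = 4d 4b ba db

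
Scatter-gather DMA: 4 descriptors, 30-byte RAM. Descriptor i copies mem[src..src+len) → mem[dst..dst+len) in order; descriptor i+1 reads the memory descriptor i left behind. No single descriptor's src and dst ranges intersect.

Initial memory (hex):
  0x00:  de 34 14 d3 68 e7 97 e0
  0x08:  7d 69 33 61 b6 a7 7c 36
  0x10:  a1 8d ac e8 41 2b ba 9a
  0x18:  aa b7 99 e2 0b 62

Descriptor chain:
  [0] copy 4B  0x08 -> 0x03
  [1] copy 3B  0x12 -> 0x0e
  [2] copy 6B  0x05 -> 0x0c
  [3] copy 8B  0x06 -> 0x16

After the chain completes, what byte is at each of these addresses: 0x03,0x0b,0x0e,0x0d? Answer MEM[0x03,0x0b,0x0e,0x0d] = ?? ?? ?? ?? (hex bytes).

MEM[0x03,0x0b,0x0e,0x0d] = 7d 61 e0 61

D0: mem[0x03..0x06] <- [7d 69 33 61]
D1: mem[0x0e..0x10] <- [ac e8 41]
D2: mem[0x0c..0x11] <- [33 61 e0 7d 69 33]
D3: mem[0x16..0x1d] <- [61 e0 7d 69 33 61 33 61]
query mem[0x03]=0x7d, mem[0x0b]=0x61, mem[0x0e]=0xe0, mem[0x0d]=0x61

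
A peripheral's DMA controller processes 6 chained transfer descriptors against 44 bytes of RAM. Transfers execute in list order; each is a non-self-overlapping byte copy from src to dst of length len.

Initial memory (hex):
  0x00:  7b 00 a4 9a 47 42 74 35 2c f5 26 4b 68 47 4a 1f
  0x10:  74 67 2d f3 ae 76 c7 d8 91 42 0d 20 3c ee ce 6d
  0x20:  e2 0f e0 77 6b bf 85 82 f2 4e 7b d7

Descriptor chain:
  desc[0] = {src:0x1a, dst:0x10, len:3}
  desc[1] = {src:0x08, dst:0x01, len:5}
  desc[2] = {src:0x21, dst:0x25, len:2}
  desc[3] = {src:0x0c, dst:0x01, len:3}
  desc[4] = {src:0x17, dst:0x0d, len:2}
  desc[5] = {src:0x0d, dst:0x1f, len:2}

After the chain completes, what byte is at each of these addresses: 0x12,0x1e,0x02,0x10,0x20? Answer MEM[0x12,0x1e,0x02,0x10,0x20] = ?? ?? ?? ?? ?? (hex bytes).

MEM[0x12,0x1e,0x02,0x10,0x20] = 3c ce 47 0d 91

  after D0: wrote 3B at 0x10 = 0d203c
  after D1: wrote 5B at 0x01 = 2cf5264b68
  after D2: wrote 2B at 0x25 = 0fe0
  after D3: wrote 3B at 0x01 = 68474a
  after D4: wrote 2B at 0x0d = d891
  after D5: wrote 2B at 0x1f = d891
query mem[0x12]=0x3c, mem[0x1e]=0xce, mem[0x02]=0x47, mem[0x10]=0x0d, mem[0x20]=0x91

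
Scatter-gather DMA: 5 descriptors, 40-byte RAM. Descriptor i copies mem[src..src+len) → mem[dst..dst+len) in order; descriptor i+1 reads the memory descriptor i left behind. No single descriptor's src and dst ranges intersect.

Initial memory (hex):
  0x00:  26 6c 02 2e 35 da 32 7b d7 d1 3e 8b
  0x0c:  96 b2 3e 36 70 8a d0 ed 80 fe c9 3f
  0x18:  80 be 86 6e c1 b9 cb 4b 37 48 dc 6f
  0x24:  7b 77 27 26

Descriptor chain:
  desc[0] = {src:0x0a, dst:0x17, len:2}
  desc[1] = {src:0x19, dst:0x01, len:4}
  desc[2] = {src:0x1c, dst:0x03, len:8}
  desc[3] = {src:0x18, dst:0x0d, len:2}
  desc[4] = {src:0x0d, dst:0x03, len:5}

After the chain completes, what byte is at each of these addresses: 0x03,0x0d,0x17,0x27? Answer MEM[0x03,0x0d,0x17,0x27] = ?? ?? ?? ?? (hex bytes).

D0: mem[0x17..0x18] <- [3e 8b]
D1: mem[0x01..0x04] <- [be 86 6e c1]
D2: mem[0x03..0x0a] <- [c1 b9 cb 4b 37 48 dc 6f]
D3: mem[0x0d..0x0e] <- [8b be]
D4: mem[0x03..0x07] <- [8b be 36 70 8a]
query mem[0x03]=0x8b, mem[0x0d]=0x8b, mem[0x17]=0x3e, mem[0x27]=0x26

MEM[0x03,0x0d,0x17,0x27] = 8b 8b 3e 26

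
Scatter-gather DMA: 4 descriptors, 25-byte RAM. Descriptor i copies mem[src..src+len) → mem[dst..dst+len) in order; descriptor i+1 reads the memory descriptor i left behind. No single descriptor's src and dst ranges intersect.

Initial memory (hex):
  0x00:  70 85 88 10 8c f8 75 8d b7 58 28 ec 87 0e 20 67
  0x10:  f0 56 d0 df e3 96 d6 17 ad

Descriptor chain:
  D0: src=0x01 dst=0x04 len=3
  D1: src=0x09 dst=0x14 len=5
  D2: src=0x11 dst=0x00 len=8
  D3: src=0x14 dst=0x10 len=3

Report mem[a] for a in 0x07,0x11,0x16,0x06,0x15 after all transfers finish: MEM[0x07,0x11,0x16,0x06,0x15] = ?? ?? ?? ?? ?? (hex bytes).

MEM[0x07,0x11,0x16,0x06,0x15] = 0e 28 ec 87 28

#0 dst[0x04+3] := {0x85,0x88,0x10}
#1 dst[0x14+5] := {0x58,0x28,0xec,0x87,0x0e}
#2 dst[0x00+8] := {0x56,0xd0,0xdf,0x58,0x28,0xec,0x87,0x0e}
#3 dst[0x10+3] := {0x58,0x28,0xec}
query mem[0x07]=0x0e, mem[0x11]=0x28, mem[0x16]=0xec, mem[0x06]=0x87, mem[0x15]=0x28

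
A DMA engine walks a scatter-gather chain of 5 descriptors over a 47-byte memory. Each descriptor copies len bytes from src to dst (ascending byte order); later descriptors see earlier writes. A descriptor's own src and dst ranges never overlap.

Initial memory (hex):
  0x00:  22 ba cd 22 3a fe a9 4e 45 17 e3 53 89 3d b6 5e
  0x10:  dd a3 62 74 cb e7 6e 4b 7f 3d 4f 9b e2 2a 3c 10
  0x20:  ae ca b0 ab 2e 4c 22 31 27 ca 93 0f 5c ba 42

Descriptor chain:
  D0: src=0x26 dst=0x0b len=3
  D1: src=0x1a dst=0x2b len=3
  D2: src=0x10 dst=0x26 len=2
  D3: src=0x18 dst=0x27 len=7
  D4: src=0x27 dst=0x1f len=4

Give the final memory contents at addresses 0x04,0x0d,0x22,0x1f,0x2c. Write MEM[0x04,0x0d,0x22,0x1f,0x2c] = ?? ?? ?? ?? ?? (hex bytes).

MEM[0x04,0x0d,0x22,0x1f,0x2c] = 3a 27 9b 7f 2a

[0] 0x26->0x0b len=3 : 22 31 27
[1] 0x1a->0x2b len=3 : 4f 9b e2
[2] 0x10->0x26 len=2 : dd a3
[3] 0x18->0x27 len=7 : 7f 3d 4f 9b e2 2a 3c
[4] 0x27->0x1f len=4 : 7f 3d 4f 9b
query mem[0x04]=0x3a, mem[0x0d]=0x27, mem[0x22]=0x9b, mem[0x1f]=0x7f, mem[0x2c]=0x2a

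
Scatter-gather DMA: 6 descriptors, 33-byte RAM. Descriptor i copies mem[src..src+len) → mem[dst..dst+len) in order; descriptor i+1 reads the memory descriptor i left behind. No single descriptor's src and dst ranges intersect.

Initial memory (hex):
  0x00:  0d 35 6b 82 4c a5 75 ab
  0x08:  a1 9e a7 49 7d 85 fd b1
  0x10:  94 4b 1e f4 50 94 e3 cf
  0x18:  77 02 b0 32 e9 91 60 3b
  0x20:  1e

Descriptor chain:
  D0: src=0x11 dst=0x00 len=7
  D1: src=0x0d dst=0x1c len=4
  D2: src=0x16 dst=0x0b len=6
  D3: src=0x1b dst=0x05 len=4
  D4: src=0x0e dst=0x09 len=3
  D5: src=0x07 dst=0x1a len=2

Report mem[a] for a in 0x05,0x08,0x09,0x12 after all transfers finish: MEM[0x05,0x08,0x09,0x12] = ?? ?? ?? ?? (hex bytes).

MEM[0x05,0x08,0x09,0x12] = 32 b1 02 1e

[0] 0x11->0x00 len=7 : 4b 1e f4 50 94 e3 cf
[1] 0x0d->0x1c len=4 : 85 fd b1 94
[2] 0x16->0x0b len=6 : e3 cf 77 02 b0 32
[3] 0x1b->0x05 len=4 : 32 85 fd b1
[4] 0x0e->0x09 len=3 : 02 b0 32
[5] 0x07->0x1a len=2 : fd b1
query mem[0x05]=0x32, mem[0x08]=0xb1, mem[0x09]=0x02, mem[0x12]=0x1e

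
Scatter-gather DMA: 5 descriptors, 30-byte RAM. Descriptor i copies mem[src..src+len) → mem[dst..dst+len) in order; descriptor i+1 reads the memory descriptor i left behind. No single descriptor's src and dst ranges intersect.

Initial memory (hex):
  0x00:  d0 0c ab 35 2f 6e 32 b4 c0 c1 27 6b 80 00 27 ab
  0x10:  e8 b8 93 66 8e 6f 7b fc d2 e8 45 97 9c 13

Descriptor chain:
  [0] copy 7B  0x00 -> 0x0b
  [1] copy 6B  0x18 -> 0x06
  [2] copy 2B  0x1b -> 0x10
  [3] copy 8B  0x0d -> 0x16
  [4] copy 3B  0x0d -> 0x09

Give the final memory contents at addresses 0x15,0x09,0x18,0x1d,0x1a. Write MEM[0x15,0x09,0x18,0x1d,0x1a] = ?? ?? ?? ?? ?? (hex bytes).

  after D0: wrote 7B at 0x0b = d00cab352f6e32
  after D1: wrote 6B at 0x06 = d2e845979c13
  after D2: wrote 2B at 0x10 = 979c
  after D3: wrote 8B at 0x16 = ab352f979c93668e
  after D4: wrote 3B at 0x09 = ab352f
query mem[0x15]=0x6f, mem[0x09]=0xab, mem[0x18]=0x2f, mem[0x1d]=0x8e, mem[0x1a]=0x9c

MEM[0x15,0x09,0x18,0x1d,0x1a] = 6f ab 2f 8e 9c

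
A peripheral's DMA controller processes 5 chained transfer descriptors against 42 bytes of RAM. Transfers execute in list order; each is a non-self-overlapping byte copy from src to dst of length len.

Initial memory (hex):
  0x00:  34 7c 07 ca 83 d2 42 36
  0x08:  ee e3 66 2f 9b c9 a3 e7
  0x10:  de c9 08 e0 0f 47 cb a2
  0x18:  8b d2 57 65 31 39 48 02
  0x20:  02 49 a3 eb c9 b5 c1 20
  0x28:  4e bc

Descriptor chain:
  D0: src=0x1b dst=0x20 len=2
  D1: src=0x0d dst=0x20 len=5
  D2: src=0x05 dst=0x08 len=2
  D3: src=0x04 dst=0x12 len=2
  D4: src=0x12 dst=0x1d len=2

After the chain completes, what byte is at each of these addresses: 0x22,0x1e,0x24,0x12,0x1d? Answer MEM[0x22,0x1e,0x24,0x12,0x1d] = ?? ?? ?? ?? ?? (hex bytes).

  after D0: wrote 2B at 0x20 = 6531
  after D1: wrote 5B at 0x20 = c9a3e7dec9
  after D2: wrote 2B at 0x08 = d242
  after D3: wrote 2B at 0x12 = 83d2
  after D4: wrote 2B at 0x1d = 83d2
query mem[0x22]=0xe7, mem[0x1e]=0xd2, mem[0x24]=0xc9, mem[0x12]=0x83, mem[0x1d]=0x83

MEM[0x22,0x1e,0x24,0x12,0x1d] = e7 d2 c9 83 83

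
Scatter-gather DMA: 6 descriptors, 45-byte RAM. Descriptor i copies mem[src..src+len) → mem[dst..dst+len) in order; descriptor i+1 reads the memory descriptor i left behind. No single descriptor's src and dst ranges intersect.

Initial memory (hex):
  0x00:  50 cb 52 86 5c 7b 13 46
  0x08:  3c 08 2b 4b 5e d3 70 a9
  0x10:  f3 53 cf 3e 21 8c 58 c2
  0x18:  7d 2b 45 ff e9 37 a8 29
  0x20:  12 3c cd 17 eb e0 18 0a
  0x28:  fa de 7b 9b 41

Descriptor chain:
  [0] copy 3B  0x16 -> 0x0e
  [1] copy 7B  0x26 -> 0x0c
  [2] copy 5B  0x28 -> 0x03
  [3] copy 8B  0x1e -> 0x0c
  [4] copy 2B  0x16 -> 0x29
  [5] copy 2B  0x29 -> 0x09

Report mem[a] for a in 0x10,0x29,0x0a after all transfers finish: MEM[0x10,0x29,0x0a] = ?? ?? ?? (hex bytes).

MEM[0x10,0x29,0x0a] = cd 58 c2

#0 dst[0x0e+3] := {0x58,0xc2,0x7d}
#1 dst[0x0c+7] := {0x18,0x0a,0xfa,0xde,0x7b,0x9b,0x41}
#2 dst[0x03+5] := {0xfa,0xde,0x7b,0x9b,0x41}
#3 dst[0x0c+8] := {0xa8,0x29,0x12,0x3c,0xcd,0x17,0xeb,0xe0}
#4 dst[0x29+2] := {0x58,0xc2}
#5 dst[0x09+2] := {0x58,0xc2}
query mem[0x10]=0xcd, mem[0x29]=0x58, mem[0x0a]=0xc2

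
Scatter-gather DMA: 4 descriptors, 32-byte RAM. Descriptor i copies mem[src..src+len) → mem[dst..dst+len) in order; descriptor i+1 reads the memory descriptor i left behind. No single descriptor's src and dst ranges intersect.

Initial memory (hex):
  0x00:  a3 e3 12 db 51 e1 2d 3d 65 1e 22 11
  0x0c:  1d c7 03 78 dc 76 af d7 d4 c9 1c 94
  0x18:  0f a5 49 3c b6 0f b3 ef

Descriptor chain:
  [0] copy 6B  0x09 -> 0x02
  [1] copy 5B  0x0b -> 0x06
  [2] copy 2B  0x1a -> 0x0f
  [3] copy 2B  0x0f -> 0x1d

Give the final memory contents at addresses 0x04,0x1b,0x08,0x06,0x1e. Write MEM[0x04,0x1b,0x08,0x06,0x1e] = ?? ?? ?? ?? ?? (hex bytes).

#0 dst[0x02+6] := {0x1e,0x22,0x11,0x1d,0xc7,0x03}
#1 dst[0x06+5] := {0x11,0x1d,0xc7,0x03,0x78}
#2 dst[0x0f+2] := {0x49,0x3c}
#3 dst[0x1d+2] := {0x49,0x3c}
query mem[0x04]=0x11, mem[0x1b]=0x3c, mem[0x08]=0xc7, mem[0x06]=0x11, mem[0x1e]=0x3c

MEM[0x04,0x1b,0x08,0x06,0x1e] = 11 3c c7 11 3c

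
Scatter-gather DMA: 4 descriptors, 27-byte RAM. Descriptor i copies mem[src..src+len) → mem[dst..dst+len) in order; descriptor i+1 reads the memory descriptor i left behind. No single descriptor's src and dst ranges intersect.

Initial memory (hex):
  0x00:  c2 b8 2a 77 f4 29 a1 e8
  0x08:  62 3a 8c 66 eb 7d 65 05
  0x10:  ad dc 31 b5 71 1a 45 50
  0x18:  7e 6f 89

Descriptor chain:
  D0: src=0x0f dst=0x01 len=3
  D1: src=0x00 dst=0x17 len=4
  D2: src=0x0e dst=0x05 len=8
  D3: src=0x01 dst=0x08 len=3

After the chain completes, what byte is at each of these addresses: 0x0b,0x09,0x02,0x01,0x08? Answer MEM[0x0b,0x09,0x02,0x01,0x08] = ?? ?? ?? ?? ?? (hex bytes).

MEM[0x0b,0x09,0x02,0x01,0x08] = 71 ad ad 05 05

D0: mem[0x01..0x03] <- [05 ad dc]
D1: mem[0x17..0x1a] <- [c2 05 ad dc]
D2: mem[0x05..0x0c] <- [65 05 ad dc 31 b5 71 1a]
D3: mem[0x08..0x0a] <- [05 ad dc]
query mem[0x0b]=0x71, mem[0x09]=0xad, mem[0x02]=0xad, mem[0x01]=0x05, mem[0x08]=0x05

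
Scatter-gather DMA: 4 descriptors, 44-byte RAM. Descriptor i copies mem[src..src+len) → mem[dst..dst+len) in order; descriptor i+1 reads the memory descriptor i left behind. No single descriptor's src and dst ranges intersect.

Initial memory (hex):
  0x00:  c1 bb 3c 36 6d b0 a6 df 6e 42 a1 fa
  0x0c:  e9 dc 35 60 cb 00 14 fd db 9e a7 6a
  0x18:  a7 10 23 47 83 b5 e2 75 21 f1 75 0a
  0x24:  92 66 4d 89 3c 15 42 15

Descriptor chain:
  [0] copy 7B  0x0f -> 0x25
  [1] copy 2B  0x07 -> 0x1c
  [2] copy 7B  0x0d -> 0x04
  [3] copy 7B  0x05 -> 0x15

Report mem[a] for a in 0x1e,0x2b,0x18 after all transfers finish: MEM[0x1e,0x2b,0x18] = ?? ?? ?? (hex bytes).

  after D0: wrote 7B at 0x25 = 60cb0014fddb9e
  after D1: wrote 2B at 0x1c = df6e
  after D2: wrote 7B at 0x04 = dc3560cb0014fd
  after D3: wrote 7B at 0x15 = 3560cb0014fdfa
query mem[0x1e]=0xe2, mem[0x2b]=0x9e, mem[0x18]=0x00

MEM[0x1e,0x2b,0x18] = e2 9e 00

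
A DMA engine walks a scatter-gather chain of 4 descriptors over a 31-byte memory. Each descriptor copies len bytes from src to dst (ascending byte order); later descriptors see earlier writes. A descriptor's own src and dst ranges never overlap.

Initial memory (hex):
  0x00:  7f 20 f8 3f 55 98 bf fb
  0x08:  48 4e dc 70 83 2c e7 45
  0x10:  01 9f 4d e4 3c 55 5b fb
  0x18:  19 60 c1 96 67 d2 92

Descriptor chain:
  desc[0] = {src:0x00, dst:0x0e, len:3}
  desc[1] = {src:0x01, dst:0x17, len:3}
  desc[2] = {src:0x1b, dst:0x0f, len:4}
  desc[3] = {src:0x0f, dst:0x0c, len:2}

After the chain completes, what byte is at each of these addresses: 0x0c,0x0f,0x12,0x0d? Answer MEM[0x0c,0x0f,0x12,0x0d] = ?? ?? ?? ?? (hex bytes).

  after D0: wrote 3B at 0x0e = 7f20f8
  after D1: wrote 3B at 0x17 = 20f83f
  after D2: wrote 4B at 0x0f = 9667d292
  after D3: wrote 2B at 0x0c = 9667
query mem[0x0c]=0x96, mem[0x0f]=0x96, mem[0x12]=0x92, mem[0x0d]=0x67

MEM[0x0c,0x0f,0x12,0x0d] = 96 96 92 67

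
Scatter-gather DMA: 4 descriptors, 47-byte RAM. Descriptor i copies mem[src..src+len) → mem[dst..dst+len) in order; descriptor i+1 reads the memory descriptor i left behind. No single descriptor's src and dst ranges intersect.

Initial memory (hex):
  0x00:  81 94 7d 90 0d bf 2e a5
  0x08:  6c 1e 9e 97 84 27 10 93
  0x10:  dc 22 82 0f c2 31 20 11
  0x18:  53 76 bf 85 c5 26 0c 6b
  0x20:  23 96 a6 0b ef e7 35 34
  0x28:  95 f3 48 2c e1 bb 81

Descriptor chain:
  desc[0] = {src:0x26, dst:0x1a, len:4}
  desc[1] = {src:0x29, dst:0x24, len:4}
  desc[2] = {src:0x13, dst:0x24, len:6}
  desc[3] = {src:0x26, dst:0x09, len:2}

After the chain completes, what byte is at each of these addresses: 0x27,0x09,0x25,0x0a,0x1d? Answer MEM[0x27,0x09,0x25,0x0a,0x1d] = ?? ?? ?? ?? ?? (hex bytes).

MEM[0x27,0x09,0x25,0x0a,0x1d] = 20 31 c2 20 f3

#0 dst[0x1a+4] := {0x35,0x34,0x95,0xf3}
#1 dst[0x24+4] := {0xf3,0x48,0x2c,0xe1}
#2 dst[0x24+6] := {0x0f,0xc2,0x31,0x20,0x11,0x53}
#3 dst[0x09+2] := {0x31,0x20}
query mem[0x27]=0x20, mem[0x09]=0x31, mem[0x25]=0xc2, mem[0x0a]=0x20, mem[0x1d]=0xf3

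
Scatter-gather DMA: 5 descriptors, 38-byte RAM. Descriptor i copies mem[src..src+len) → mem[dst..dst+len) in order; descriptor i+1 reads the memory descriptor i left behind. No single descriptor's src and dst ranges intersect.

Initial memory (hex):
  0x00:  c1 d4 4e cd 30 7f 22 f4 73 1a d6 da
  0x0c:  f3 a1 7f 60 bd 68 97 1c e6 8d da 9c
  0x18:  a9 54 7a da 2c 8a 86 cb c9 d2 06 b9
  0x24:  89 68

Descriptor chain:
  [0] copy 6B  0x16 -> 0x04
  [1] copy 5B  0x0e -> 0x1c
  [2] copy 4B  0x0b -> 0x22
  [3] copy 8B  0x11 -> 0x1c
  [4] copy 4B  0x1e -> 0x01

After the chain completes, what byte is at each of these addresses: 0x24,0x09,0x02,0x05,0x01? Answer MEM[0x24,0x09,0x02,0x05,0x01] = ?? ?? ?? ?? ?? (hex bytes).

MEM[0x24,0x09,0x02,0x05,0x01] = a1 da e6 9c 1c

  after D0: wrote 6B at 0x04 = da9ca9547ada
  after D1: wrote 5B at 0x1c = 7f60bd6897
  after D2: wrote 4B at 0x22 = daf3a17f
  after D3: wrote 8B at 0x1c = 68971ce68dda9ca9
  after D4: wrote 4B at 0x01 = 1ce68dda
query mem[0x24]=0xa1, mem[0x09]=0xda, mem[0x02]=0xe6, mem[0x05]=0x9c, mem[0x01]=0x1c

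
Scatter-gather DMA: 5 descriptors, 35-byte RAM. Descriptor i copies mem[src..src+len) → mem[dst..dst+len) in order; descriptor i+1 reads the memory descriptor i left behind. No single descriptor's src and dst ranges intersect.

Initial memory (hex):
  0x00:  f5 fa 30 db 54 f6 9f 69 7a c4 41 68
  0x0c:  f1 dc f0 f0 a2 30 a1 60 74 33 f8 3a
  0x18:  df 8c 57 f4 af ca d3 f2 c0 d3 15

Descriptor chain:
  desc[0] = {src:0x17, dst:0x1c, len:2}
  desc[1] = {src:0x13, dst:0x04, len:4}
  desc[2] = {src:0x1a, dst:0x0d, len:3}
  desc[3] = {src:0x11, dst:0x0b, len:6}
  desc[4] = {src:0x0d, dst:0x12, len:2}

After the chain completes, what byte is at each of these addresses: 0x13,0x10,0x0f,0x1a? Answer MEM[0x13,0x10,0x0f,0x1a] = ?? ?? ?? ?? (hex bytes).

MEM[0x13,0x10,0x0f,0x1a] = 74 f8 33 57

#0 dst[0x1c+2] := {0x3a,0xdf}
#1 dst[0x04+4] := {0x60,0x74,0x33,0xf8}
#2 dst[0x0d+3] := {0x57,0xf4,0x3a}
#3 dst[0x0b+6] := {0x30,0xa1,0x60,0x74,0x33,0xf8}
#4 dst[0x12+2] := {0x60,0x74}
query mem[0x13]=0x74, mem[0x10]=0xf8, mem[0x0f]=0x33, mem[0x1a]=0x57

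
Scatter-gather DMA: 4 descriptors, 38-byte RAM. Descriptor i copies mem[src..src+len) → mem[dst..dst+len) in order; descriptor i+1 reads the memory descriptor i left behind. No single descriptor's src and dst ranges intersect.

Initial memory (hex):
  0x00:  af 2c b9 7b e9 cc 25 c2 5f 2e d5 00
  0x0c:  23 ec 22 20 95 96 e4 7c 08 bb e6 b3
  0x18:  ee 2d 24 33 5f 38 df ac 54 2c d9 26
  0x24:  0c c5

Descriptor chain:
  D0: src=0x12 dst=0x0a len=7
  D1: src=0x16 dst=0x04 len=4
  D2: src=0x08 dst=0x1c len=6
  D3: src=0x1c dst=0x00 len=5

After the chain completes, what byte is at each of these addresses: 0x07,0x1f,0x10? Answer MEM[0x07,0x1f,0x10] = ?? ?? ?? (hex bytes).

MEM[0x07,0x1f,0x10] = 2d 7c ee

[0] 0x12->0x0a len=7 : e4 7c 08 bb e6 b3 ee
[1] 0x16->0x04 len=4 : e6 b3 ee 2d
[2] 0x08->0x1c len=6 : 5f 2e e4 7c 08 bb
[3] 0x1c->0x00 len=5 : 5f 2e e4 7c 08
query mem[0x07]=0x2d, mem[0x1f]=0x7c, mem[0x10]=0xee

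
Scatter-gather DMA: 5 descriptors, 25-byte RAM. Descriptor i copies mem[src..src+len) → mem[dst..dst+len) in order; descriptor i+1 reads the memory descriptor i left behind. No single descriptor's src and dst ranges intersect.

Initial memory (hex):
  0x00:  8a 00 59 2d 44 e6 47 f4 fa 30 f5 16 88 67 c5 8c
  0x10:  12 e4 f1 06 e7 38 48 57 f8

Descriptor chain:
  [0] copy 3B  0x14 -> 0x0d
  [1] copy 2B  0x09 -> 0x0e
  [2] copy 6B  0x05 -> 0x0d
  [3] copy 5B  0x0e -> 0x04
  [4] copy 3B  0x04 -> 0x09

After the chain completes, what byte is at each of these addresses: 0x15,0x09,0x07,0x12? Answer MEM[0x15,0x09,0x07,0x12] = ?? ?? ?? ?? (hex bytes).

MEM[0x15,0x09,0x07,0x12] = 38 47 30 f5

  after D0: wrote 3B at 0x0d = e73848
  after D1: wrote 2B at 0x0e = 30f5
  after D2: wrote 6B at 0x0d = e647f4fa30f5
  after D3: wrote 5B at 0x04 = 47f4fa30f5
  after D4: wrote 3B at 0x09 = 47f4fa
query mem[0x15]=0x38, mem[0x09]=0x47, mem[0x07]=0x30, mem[0x12]=0xf5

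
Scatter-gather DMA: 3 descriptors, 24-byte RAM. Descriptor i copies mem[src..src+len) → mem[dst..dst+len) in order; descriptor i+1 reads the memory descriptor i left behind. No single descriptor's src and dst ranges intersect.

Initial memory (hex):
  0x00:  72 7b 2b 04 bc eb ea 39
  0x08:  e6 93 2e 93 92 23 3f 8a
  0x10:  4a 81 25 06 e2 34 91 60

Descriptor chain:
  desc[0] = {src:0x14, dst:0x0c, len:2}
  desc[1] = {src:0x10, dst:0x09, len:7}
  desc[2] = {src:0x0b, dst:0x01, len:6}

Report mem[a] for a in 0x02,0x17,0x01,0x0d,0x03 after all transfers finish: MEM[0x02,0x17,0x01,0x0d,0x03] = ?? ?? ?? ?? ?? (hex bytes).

D0: mem[0x0c..0x0d] <- [e2 34]
D1: mem[0x09..0x0f] <- [4a 81 25 06 e2 34 91]
D2: mem[0x01..0x06] <- [25 06 e2 34 91 4a]
query mem[0x02]=0x06, mem[0x17]=0x60, mem[0x01]=0x25, mem[0x0d]=0xe2, mem[0x03]=0xe2

MEM[0x02,0x17,0x01,0x0d,0x03] = 06 60 25 e2 e2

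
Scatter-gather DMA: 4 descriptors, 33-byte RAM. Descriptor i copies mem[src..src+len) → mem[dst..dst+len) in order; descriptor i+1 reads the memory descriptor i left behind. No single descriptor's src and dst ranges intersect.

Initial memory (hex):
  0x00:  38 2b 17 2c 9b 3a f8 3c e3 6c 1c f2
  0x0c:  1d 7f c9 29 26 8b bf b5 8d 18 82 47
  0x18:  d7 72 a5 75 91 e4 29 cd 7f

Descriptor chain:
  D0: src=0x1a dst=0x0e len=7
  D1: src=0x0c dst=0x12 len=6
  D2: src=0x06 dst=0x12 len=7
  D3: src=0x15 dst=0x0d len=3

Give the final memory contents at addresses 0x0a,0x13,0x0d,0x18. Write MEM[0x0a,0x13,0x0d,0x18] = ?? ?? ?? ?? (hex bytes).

#0 dst[0x0e+7] := {0xa5,0x75,0x91,0xe4,0x29,0xcd,0x7f}
#1 dst[0x12+6] := {0x1d,0x7f,0xa5,0x75,0x91,0xe4}
#2 dst[0x12+7] := {0xf8,0x3c,0xe3,0x6c,0x1c,0xf2,0x1d}
#3 dst[0x0d+3] := {0x6c,0x1c,0xf2}
query mem[0x0a]=0x1c, mem[0x13]=0x3c, mem[0x0d]=0x6c, mem[0x18]=0x1d

MEM[0x0a,0x13,0x0d,0x18] = 1c 3c 6c 1d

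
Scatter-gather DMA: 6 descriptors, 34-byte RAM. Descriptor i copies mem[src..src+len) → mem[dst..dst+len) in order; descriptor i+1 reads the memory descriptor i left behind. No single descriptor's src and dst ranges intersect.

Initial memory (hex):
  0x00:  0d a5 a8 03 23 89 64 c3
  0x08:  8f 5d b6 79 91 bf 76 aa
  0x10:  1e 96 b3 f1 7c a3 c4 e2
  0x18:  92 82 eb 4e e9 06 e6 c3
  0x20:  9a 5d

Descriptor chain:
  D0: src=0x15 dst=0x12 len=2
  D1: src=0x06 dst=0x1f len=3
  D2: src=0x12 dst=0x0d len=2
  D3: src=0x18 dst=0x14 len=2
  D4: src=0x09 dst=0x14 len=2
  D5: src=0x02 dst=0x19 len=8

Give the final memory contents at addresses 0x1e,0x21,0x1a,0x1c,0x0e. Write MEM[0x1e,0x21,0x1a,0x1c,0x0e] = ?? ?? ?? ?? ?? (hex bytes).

MEM[0x1e,0x21,0x1a,0x1c,0x0e] = c3 8f 03 89 c4

D0: mem[0x12..0x13] <- [a3 c4]
D1: mem[0x1f..0x21] <- [64 c3 8f]
D2: mem[0x0d..0x0e] <- [a3 c4]
D3: mem[0x14..0x15] <- [92 82]
D4: mem[0x14..0x15] <- [5d b6]
D5: mem[0x19..0x20] <- [a8 03 23 89 64 c3 8f 5d]
query mem[0x1e]=0xc3, mem[0x21]=0x8f, mem[0x1a]=0x03, mem[0x1c]=0x89, mem[0x0e]=0xc4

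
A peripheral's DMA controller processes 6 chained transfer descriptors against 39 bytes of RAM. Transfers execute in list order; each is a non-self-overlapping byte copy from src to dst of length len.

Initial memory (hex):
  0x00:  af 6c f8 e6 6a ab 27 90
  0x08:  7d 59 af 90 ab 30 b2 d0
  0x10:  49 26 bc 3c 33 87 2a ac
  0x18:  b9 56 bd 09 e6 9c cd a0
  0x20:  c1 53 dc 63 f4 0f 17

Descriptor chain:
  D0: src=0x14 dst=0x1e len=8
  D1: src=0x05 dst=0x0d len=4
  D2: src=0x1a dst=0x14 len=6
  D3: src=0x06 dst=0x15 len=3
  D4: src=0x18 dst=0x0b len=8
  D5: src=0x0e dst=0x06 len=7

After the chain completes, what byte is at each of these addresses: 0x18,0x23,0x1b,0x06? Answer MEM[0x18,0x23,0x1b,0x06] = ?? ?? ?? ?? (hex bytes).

MEM[0x18,0x23,0x1b,0x06] = 33 56 09 09

  after D0: wrote 8B at 0x1e = 33872aacb956bd09
  after D1: wrote 4B at 0x0d = ab27907d
  after D2: wrote 6B at 0x14 = bd09e69c3387
  after D3: wrote 3B at 0x15 = 27907d
  after D4: wrote 8B at 0x0b = 3387bd09e69c3387
  after D5: wrote 7B at 0x06 = 09e69c33873cbd
query mem[0x18]=0x33, mem[0x23]=0x56, mem[0x1b]=0x09, mem[0x06]=0x09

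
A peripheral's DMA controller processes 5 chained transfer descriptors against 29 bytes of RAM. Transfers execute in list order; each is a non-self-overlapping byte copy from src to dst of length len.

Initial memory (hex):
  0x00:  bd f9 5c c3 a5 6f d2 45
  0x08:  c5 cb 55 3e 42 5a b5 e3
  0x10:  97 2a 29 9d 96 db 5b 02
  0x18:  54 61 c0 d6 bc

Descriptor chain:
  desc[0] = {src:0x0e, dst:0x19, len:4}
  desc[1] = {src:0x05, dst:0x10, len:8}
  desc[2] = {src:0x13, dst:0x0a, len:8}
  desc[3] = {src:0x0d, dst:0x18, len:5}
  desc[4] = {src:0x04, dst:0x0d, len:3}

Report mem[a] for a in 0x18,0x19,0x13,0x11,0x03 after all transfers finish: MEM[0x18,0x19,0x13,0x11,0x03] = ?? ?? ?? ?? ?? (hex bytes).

MEM[0x18,0x19,0x13,0x11,0x03] = 3e 42 c5 e3 c3

  after D0: wrote 4B at 0x19 = b5e3972a
  after D1: wrote 8B at 0x10 = 6fd245c5cb553e42
  after D2: wrote 8B at 0x0a = c5cb553e4254b5e3
  after D3: wrote 5B at 0x18 = 3e4254b5e3
  after D4: wrote 3B at 0x0d = a56fd2
query mem[0x18]=0x3e, mem[0x19]=0x42, mem[0x13]=0xc5, mem[0x11]=0xe3, mem[0x03]=0xc3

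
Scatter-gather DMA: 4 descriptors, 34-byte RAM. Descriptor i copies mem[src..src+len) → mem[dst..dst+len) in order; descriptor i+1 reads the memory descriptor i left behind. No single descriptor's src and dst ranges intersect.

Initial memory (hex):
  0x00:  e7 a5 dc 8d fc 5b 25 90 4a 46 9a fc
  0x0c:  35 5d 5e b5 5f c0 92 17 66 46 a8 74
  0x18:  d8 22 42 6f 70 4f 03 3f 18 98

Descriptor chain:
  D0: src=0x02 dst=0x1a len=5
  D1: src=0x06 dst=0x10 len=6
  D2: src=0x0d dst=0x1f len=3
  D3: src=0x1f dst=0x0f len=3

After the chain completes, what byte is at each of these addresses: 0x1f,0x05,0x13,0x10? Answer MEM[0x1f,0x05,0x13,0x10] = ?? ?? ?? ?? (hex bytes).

MEM[0x1f,0x05,0x13,0x10] = 5d 5b 46 5e

D0: mem[0x1a..0x1e] <- [dc 8d fc 5b 25]
D1: mem[0x10..0x15] <- [25 90 4a 46 9a fc]
D2: mem[0x1f..0x21] <- [5d 5e b5]
D3: mem[0x0f..0x11] <- [5d 5e b5]
query mem[0x1f]=0x5d, mem[0x05]=0x5b, mem[0x13]=0x46, mem[0x10]=0x5e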